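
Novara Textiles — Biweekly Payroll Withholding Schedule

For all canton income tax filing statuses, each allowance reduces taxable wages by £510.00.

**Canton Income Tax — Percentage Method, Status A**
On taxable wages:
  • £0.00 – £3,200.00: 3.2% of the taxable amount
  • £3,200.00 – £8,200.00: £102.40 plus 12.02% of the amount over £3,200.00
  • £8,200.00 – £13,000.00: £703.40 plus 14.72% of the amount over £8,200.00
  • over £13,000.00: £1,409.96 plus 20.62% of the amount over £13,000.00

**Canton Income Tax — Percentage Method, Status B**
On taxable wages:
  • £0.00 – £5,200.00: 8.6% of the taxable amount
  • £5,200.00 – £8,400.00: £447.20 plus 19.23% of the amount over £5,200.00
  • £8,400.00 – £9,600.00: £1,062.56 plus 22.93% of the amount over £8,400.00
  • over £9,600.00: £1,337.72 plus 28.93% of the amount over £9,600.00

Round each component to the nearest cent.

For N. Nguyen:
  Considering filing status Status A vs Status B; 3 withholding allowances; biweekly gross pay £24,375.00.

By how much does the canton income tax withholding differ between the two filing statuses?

£1,729.50

Canton Income Tax (Status A): taxable = £24,375.00 − 3×£510.00 = £22,845.00
  £1,409.96 + 20.62% × (£22,845.00 − £13,000.00) = £1,409.96 + 20.62% × £9,845.00 = £3,440.00
Canton Income Tax (Status B): taxable = £24,375.00 − 3×£510.00 = £22,845.00
  £1,337.72 + 28.93% × (£22,845.00 − £9,600.00) = £1,337.72 + 28.93% × £13,245.00 = £5,169.50
Difference: |£3,440.00 − £5,169.50| = £1,729.50 (higher under Status B)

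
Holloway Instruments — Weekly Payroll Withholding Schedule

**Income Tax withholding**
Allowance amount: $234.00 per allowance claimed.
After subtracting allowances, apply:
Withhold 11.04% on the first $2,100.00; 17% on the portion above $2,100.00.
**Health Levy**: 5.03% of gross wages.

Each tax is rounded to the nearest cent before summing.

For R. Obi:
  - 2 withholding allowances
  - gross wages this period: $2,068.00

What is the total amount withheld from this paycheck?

$280.66

Income Tax: taxable = $2,068.00 − 2×$234.00 = $1,600.00
  11.04% × $1,600.00 = $176.64
Health Levy: 5.03% × $2,068.00 = $104.02
Total: $176.64 + $104.02 = $280.66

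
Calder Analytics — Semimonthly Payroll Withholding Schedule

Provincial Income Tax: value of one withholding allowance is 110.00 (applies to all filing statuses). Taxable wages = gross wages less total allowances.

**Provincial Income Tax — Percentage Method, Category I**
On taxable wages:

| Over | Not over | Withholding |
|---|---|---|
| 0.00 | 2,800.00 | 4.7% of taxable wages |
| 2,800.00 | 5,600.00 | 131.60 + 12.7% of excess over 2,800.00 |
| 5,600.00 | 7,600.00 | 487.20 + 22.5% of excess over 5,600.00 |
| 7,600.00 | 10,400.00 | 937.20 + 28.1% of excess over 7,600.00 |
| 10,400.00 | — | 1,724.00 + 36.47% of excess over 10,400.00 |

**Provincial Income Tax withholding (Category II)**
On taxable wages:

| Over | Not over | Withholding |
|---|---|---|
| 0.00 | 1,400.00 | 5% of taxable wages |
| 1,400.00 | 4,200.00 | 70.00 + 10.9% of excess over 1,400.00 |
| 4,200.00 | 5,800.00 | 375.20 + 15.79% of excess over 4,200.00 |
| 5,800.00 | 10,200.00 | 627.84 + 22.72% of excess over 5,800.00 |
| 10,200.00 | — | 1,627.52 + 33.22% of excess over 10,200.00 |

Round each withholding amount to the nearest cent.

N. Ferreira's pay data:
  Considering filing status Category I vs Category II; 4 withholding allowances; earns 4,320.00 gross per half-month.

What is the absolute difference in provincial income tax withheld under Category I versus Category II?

71.56

Provincial Income Tax (Category I): taxable = 4,320.00 − 4×110.00 = 3,880.00
  131.60 + 12.7% × (3,880.00 − 2,800.00) = 131.60 + 12.7% × 1,080.00 = 268.76
Provincial Income Tax (Category II): taxable = 4,320.00 − 4×110.00 = 3,880.00
  70.00 + 10.9% × (3,880.00 − 1,400.00) = 70.00 + 10.9% × 2,480.00 = 340.32
Difference: |268.76 − 340.32| = 71.56 (higher under Category II)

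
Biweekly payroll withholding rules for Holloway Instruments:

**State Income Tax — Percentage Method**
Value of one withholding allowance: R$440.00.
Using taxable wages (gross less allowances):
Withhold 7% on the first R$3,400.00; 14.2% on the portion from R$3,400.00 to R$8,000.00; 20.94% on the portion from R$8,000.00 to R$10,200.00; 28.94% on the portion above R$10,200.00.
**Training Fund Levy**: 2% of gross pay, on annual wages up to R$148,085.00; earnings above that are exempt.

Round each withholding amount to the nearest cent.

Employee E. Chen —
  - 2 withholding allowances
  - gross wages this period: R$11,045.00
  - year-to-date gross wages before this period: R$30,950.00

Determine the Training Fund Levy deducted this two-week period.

R$220.90

Training Fund Levy: 2% × R$11,045.00 = R$220.90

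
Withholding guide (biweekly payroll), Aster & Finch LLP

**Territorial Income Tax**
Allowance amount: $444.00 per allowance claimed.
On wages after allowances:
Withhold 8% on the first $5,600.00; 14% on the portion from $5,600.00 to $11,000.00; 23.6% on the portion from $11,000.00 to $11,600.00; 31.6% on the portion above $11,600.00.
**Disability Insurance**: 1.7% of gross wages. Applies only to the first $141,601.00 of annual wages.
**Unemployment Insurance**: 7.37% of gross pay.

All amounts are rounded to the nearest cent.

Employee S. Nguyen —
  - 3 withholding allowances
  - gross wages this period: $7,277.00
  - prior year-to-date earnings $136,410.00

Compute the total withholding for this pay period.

Territorial Income Tax: taxable = $7,277.00 − 3×$444.00 = $5,945.00
  $448.00 + 14% × ($5,945.00 − $5,600.00) = $448.00 + 14% × $345.00 = $496.30
Disability Insurance: cap $141,601.00 − YTD $136,410.00 = $5,191.00 subject; 1.7% × $5,191.00 = $88.25
Unemployment Insurance: 7.37% × $7,277.00 = $536.31
Total: $496.30 + $88.25 + $536.31 = $1,120.86

$1,120.86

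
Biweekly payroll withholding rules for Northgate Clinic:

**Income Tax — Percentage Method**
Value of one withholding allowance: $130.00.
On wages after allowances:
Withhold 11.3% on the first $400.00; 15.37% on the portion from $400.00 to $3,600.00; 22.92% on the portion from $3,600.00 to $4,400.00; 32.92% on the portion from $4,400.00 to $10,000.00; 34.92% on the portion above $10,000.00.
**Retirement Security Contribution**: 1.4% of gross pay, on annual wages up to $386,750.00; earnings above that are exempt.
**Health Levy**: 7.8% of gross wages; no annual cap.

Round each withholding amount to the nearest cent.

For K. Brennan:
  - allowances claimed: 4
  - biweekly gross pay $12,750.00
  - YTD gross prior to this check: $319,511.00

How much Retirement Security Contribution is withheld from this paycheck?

Retirement Security Contribution: 1.4% × $12,750.00 = $178.50

$178.50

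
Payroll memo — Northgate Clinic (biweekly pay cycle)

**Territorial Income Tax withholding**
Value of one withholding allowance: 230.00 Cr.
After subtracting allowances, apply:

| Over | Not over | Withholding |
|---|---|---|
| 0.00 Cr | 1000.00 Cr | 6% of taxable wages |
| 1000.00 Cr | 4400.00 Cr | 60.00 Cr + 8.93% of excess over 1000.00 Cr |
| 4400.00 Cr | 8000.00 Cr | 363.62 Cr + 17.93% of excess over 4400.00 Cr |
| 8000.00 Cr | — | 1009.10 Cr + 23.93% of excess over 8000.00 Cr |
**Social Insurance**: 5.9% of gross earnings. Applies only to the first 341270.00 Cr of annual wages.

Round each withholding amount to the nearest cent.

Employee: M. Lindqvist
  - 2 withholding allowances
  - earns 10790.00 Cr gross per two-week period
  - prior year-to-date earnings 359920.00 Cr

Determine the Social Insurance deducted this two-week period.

0.00 Cr

Social Insurance: YTD 359920.00 Cr ≥ cap 341270.00 Cr → 0.00 Cr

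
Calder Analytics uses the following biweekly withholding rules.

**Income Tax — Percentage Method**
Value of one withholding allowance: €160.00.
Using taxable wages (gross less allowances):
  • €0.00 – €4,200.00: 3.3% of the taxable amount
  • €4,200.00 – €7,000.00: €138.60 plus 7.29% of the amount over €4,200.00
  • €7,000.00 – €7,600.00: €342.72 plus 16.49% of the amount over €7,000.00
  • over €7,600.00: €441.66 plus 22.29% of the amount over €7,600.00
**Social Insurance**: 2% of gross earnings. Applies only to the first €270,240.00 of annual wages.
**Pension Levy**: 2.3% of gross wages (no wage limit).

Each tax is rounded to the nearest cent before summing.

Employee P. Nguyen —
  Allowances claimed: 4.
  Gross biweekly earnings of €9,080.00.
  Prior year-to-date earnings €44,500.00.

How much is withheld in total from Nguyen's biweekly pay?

Income Tax: taxable = €9,080.00 − 4×€160.00 = €8,440.00
  €441.66 + 22.29% × (€8,440.00 − €7,600.00) = €441.66 + 22.29% × €840.00 = €628.90
Social Insurance: 2% × €9,080.00 = €181.60
Pension Levy: 2.3% × €9,080.00 = €208.84
Total: €628.90 + €181.60 + €208.84 = €1,019.34

€1,019.34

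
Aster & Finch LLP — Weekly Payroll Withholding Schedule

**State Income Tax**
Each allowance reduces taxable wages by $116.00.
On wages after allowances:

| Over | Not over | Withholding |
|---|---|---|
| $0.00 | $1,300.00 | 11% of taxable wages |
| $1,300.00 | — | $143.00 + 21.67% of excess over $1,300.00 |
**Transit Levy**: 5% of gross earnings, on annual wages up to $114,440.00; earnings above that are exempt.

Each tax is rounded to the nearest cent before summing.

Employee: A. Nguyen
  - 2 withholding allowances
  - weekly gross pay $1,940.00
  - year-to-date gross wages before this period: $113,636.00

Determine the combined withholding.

$271.61

State Income Tax: taxable = $1,940.00 − 2×$116.00 = $1,708.00
  $143.00 + 21.67% × ($1,708.00 − $1,300.00) = $143.00 + 21.67% × $408.00 = $231.41
Transit Levy: cap $114,440.00 − YTD $113,636.00 = $804.00 subject; 5% × $804.00 = $40.20
Total: $231.41 + $40.20 = $271.61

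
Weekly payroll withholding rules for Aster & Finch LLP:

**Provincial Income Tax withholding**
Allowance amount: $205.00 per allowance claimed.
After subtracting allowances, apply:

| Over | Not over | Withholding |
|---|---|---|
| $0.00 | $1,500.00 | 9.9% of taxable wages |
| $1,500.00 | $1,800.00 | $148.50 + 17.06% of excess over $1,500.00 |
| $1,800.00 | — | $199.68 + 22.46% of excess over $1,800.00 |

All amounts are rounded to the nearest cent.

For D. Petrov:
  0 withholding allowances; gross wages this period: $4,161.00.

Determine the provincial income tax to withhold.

$729.96

Provincial Income Tax: taxable = $4,161.00
  $199.68 + 22.46% × ($4,161.00 − $1,800.00) = $199.68 + 22.46% × $2,361.00 = $729.96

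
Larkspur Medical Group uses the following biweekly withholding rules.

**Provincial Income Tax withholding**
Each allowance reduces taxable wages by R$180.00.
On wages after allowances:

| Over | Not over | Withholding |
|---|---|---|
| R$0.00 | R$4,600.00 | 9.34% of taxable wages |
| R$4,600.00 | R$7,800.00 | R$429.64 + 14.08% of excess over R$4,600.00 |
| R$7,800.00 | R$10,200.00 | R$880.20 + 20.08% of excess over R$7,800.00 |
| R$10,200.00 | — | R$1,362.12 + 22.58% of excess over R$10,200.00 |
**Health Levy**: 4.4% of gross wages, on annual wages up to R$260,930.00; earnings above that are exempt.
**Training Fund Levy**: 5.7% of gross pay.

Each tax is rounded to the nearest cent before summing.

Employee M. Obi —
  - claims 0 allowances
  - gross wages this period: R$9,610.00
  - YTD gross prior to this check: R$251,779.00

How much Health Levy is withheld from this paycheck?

R$402.64

Health Levy: cap R$260,930.00 − YTD R$251,779.00 = R$9,151.00 subject; 4.4% × R$9,151.00 = R$402.64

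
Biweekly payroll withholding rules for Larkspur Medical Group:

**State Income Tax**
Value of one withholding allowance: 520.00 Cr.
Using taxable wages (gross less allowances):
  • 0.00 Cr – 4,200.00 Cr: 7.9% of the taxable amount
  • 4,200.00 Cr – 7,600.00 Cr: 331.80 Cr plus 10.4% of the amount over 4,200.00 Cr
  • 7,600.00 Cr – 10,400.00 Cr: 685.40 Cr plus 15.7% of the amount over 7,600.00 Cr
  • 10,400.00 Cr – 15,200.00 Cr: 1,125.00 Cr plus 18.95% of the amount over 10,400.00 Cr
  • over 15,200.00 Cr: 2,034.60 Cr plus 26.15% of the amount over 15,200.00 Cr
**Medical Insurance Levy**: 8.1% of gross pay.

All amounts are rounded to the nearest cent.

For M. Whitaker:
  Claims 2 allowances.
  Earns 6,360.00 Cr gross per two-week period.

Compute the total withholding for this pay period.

State Income Tax: taxable = 6,360.00 Cr − 2×520.00 Cr = 5,320.00 Cr
  331.80 Cr + 10.4% × (5,320.00 Cr − 4,200.00 Cr) = 331.80 Cr + 10.4% × 1,120.00 Cr = 448.28 Cr
Medical Insurance Levy: 8.1% × 6,360.00 Cr = 515.16 Cr
Total: 448.28 Cr + 515.16 Cr = 963.44 Cr

963.44 Cr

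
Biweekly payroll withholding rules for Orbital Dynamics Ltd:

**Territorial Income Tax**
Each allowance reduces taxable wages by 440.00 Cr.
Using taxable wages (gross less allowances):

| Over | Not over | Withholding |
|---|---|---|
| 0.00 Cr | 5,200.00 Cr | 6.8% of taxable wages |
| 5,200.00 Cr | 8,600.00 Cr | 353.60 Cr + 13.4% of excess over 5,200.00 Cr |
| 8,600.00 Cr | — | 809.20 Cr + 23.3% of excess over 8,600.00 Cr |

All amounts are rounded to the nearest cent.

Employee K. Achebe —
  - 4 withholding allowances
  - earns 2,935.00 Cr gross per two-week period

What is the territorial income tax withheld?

79.90 Cr

Territorial Income Tax: taxable = 2,935.00 Cr − 4×440.00 Cr = 1,175.00 Cr
  6.8% × 1,175.00 Cr = 79.90 Cr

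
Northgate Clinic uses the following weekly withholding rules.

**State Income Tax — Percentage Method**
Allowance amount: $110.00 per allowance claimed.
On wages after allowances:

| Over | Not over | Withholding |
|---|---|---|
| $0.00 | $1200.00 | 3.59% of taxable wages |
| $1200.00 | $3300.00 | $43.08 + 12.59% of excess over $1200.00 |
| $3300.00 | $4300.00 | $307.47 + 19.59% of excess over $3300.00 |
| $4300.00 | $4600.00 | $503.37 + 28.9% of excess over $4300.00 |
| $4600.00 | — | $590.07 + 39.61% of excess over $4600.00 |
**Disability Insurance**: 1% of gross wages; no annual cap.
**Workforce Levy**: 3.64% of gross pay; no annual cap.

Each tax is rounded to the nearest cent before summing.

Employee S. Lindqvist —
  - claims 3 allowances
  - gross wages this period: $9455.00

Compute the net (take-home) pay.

State Income Tax: taxable = $9455.00 − 3×$110.00 = $9125.00
  $590.07 + 39.61% × ($9125.00 − $4600.00) = $590.07 + 39.61% × $4525.00 = $2382.42
Disability Insurance: 1% × $9455.00 = $94.55
Workforce Levy: 3.64% × $9455.00 = $344.16
Total withheld: $2382.42 + $94.55 + $344.16 = $2821.13
Net pay: $9455.00 − $2821.13 = $6633.87

$6633.87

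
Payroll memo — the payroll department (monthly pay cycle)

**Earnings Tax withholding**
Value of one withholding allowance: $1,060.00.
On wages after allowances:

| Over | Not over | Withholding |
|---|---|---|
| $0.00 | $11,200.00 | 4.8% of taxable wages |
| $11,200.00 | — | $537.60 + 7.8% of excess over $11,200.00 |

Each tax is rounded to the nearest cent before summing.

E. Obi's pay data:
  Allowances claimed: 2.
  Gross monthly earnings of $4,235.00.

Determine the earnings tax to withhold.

Earnings Tax: taxable = $4,235.00 − 2×$1,060.00 = $2,115.00
  4.8% × $2,115.00 = $101.52

$101.52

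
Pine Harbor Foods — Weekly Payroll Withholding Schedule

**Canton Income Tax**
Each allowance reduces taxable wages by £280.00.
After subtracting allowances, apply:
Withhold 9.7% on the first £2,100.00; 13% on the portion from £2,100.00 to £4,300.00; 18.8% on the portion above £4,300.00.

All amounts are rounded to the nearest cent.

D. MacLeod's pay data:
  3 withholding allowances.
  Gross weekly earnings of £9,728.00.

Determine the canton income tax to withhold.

£1,352.24

Canton Income Tax: taxable = £9,728.00 − 3×£280.00 = £8,888.00
  £489.70 + 18.8% × (£8,888.00 − £4,300.00) = £489.70 + 18.8% × £4,588.00 = £1,352.24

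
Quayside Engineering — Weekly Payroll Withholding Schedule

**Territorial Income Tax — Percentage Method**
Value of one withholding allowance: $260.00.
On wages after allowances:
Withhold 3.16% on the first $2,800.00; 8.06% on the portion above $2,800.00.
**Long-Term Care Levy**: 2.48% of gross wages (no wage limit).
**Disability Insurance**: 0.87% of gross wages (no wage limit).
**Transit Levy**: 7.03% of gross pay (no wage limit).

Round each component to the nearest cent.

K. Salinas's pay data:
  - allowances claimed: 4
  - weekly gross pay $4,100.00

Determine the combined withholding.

$535.02

Territorial Income Tax: taxable = $4,100.00 − 4×$260.00 = $3,060.00
  $88.48 + 8.06% × ($3,060.00 − $2,800.00) = $88.48 + 8.06% × $260.00 = $109.44
Long-Term Care Levy: 2.48% × $4,100.00 = $101.68
Disability Insurance: 0.87% × $4,100.00 = $35.67
Transit Levy: 7.03% × $4,100.00 = $288.23
Total: $109.44 + $101.68 + $35.67 + $288.23 = $535.02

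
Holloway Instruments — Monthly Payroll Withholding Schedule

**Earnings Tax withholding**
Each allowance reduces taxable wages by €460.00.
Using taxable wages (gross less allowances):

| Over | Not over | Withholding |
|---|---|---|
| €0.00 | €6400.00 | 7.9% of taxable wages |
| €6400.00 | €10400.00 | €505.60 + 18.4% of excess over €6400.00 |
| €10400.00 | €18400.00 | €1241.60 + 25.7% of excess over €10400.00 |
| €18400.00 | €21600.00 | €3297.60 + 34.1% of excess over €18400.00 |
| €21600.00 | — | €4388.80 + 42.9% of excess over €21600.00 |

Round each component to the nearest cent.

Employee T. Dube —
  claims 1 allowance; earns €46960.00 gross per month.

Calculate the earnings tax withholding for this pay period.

Earnings Tax: taxable = €46960.00 − 1×€460.00 = €46500.00
  €4388.80 + 42.9% × (€46500.00 − €21600.00) = €4388.80 + 42.9% × €24900.00 = €15070.90

€15070.90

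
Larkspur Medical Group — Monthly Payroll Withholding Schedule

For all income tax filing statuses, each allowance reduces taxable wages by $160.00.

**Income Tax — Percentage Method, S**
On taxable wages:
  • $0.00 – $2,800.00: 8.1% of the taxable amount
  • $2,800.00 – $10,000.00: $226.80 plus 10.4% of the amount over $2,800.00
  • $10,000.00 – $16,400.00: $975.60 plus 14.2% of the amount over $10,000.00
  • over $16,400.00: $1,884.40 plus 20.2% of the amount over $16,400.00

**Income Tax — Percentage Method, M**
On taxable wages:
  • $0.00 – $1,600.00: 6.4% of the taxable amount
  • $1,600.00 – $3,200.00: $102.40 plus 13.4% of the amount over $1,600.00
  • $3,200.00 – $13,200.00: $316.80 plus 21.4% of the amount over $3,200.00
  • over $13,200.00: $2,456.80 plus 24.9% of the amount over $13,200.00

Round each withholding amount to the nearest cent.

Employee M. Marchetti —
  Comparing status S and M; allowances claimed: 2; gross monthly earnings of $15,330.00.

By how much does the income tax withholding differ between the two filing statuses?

Income Tax (S): taxable = $15,330.00 − 2×$160.00 = $15,010.00
  $975.60 + 14.2% × ($15,010.00 − $10,000.00) = $975.60 + 14.2% × $5,010.00 = $1,687.02
Income Tax (M): taxable = $15,330.00 − 2×$160.00 = $15,010.00
  $2,456.80 + 24.9% × ($15,010.00 − $13,200.00) = $2,456.80 + 24.9% × $1,810.00 = $2,907.49
Difference: |$1,687.02 − $2,907.49| = $1,220.47 (higher under M)

$1,220.47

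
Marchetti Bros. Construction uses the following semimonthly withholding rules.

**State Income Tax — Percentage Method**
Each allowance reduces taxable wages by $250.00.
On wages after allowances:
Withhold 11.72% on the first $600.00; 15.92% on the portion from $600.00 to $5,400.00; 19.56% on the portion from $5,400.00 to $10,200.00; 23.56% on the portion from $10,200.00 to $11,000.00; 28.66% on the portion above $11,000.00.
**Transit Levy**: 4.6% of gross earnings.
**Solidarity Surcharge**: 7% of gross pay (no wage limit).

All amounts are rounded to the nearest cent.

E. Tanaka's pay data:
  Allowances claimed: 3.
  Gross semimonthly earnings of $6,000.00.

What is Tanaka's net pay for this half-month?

State Income Tax: taxable = $6,000.00 − 3×$250.00 = $5,250.00
  $70.32 + 15.92% × ($5,250.00 − $600.00) = $70.32 + 15.92% × $4,650.00 = $810.60
Transit Levy: 4.6% × $6,000.00 = $276.00
Solidarity Surcharge: 7% × $6,000.00 = $420.00
Total withheld: $810.60 + $276.00 + $420.00 = $1,506.60
Net pay: $6,000.00 − $1,506.60 = $4,493.40

$4,493.40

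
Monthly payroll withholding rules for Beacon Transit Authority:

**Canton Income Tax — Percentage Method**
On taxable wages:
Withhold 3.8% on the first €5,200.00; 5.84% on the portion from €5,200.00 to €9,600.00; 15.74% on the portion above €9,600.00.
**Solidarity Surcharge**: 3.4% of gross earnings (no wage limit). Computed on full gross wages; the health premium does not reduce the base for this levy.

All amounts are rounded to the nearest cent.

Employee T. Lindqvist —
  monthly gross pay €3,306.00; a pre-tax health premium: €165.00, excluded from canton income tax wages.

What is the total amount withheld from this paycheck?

€231.76

Canton Income Tax: taxable = €3,306.00 − €165.00 = €3,141.00
  3.8% × €3,141.00 = €119.36
Solidarity Surcharge: 3.4% × €3,306.00 = €112.40
Total: €119.36 + €112.40 = €231.76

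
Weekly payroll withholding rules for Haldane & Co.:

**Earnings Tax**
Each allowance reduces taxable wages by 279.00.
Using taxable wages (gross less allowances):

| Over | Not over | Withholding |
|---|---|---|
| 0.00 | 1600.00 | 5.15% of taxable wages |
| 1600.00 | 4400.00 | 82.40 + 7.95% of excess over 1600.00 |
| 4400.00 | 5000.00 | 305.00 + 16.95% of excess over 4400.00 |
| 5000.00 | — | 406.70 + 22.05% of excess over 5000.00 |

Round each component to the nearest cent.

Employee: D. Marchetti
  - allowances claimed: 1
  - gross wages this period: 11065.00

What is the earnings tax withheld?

Earnings Tax: taxable = 11065.00 − 1×279.00 = 10786.00
  406.70 + 22.05% × (10786.00 − 5000.00) = 406.70 + 22.05% × 5786.00 = 1682.51

1682.51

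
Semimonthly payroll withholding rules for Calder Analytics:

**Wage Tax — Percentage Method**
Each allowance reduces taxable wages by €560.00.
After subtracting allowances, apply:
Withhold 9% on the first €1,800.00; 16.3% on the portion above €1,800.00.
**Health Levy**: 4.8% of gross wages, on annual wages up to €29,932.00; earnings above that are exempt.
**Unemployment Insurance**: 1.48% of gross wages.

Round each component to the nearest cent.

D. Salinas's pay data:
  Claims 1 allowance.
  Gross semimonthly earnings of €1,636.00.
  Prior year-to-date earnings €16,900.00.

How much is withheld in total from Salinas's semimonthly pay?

Wage Tax: taxable = €1,636.00 − 1×€560.00 = €1,076.00
  9% × €1,076.00 = €96.84
Health Levy: 4.8% × €1,636.00 = €78.53
Unemployment Insurance: 1.48% × €1,636.00 = €24.21
Total: €96.84 + €78.53 + €24.21 = €199.58

€199.58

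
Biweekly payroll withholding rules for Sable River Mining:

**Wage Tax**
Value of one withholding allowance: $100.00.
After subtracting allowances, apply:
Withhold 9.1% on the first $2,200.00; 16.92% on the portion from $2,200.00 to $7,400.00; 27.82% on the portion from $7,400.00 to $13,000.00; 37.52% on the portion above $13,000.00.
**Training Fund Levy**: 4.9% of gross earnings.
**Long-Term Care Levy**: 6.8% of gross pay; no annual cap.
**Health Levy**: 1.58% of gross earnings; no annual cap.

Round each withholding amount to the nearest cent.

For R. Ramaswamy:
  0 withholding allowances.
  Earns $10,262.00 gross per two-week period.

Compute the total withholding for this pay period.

$3,239.05

Wage Tax: taxable = $10,262.00
  $1,080.04 + 27.82% × ($10,262.00 − $7,400.00) = $1,080.04 + 27.82% × $2,862.00 = $1,876.25
Training Fund Levy: 4.9% × $10,262.00 = $502.84
Long-Term Care Levy: 6.8% × $10,262.00 = $697.82
Health Levy: 1.58% × $10,262.00 = $162.14
Total: $1,876.25 + $502.84 + $697.82 + $162.14 = $3,239.05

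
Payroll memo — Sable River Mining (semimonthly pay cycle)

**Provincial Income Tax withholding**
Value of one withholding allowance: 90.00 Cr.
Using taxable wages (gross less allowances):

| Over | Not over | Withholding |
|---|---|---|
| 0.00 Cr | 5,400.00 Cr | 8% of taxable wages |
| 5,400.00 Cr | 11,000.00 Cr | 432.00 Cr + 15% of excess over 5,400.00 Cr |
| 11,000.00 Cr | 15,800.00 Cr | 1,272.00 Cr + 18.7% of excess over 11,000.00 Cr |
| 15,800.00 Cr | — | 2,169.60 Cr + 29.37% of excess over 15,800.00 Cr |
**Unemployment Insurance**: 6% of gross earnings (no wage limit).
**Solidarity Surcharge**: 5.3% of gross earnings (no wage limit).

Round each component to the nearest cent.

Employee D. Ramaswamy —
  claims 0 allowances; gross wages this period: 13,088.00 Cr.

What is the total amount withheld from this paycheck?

Provincial Income Tax: taxable = 13,088.00 Cr
  1,272.00 Cr + 18.7% × (13,088.00 Cr − 11,000.00 Cr) = 1,272.00 Cr + 18.7% × 2,088.00 Cr = 1,662.46 Cr
Unemployment Insurance: 6% × 13,088.00 Cr = 785.28 Cr
Solidarity Surcharge: 5.3% × 13,088.00 Cr = 693.66 Cr
Total: 1,662.46 Cr + 785.28 Cr + 693.66 Cr = 3,141.40 Cr

3,141.40 Cr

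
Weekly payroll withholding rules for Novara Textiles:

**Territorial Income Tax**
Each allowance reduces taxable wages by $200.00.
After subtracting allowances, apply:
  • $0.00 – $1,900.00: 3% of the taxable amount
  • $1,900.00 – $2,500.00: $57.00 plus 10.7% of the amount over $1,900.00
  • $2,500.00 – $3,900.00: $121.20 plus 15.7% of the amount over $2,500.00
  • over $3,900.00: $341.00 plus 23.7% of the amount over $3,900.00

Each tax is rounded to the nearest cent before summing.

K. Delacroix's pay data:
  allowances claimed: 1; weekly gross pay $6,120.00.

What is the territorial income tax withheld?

Territorial Income Tax: taxable = $6,120.00 − 1×$200.00 = $5,920.00
  $341.00 + 23.7% × ($5,920.00 − $3,900.00) = $341.00 + 23.7% × $2,020.00 = $819.74

$819.74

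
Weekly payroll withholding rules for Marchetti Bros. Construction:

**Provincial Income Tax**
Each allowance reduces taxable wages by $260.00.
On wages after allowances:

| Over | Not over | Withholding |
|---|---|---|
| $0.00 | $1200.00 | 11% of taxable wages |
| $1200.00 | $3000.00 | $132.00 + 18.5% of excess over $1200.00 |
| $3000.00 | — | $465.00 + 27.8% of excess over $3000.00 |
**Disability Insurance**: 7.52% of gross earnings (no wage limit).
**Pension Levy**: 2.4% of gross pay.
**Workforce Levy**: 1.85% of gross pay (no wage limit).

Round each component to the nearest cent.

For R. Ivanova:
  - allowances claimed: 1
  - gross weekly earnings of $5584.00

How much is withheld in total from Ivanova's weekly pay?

Provincial Income Tax: taxable = $5584.00 − 1×$260.00 = $5324.00
  $465.00 + 27.8% × ($5324.00 − $3000.00) = $465.00 + 27.8% × $2324.00 = $1111.07
Disability Insurance: 7.52% × $5584.00 = $419.92
Pension Levy: 2.4% × $5584.00 = $134.02
Workforce Levy: 1.85% × $5584.00 = $103.30
Total: $1111.07 + $419.92 + $134.02 + $103.30 = $1768.31

$1768.31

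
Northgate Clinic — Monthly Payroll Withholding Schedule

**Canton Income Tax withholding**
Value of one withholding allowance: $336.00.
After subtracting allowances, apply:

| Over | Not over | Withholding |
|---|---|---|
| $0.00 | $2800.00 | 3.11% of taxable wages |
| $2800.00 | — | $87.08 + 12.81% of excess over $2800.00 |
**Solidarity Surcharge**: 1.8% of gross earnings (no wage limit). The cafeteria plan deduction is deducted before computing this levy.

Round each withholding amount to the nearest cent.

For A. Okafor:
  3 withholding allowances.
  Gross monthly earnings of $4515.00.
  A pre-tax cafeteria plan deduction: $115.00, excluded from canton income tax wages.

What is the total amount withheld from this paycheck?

Canton Income Tax: taxable = $4515.00 − $115.00 − 3×$336.00 = $3392.00
  $87.08 + 12.81% × ($3392.00 − $2800.00) = $87.08 + 12.81% × $592.00 = $162.92
Solidarity Surcharge: 1.8% × $4400.00 = $79.20
Total: $162.92 + $79.20 = $242.12

$242.12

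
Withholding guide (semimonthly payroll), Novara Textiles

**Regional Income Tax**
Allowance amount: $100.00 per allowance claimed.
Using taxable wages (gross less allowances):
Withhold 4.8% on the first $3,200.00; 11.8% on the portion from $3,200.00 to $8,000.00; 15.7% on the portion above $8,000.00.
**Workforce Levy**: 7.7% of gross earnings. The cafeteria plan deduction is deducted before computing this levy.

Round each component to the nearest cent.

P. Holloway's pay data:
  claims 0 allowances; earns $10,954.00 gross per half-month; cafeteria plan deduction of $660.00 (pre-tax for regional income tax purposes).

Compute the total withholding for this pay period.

Regional Income Tax: taxable = $10,954.00 − $660.00 = $10,294.00
  $720.00 + 15.7% × ($10,294.00 − $8,000.00) = $720.00 + 15.7% × $2,294.00 = $1,080.16
Workforce Levy: 7.7% × $10,294.00 = $792.64
Total: $1,080.16 + $792.64 = $1,872.80

$1,872.80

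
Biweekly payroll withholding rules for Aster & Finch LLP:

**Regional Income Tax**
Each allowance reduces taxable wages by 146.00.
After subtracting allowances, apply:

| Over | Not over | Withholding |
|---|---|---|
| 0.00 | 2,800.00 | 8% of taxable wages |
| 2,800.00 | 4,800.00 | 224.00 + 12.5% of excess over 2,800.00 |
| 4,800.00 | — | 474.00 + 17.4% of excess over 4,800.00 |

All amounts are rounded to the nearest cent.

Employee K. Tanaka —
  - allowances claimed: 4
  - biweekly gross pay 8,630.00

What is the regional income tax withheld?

1,038.80

Regional Income Tax: taxable = 8,630.00 − 4×146.00 = 8,046.00
  474.00 + 17.4% × (8,046.00 − 4,800.00) = 474.00 + 17.4% × 3,246.00 = 1,038.80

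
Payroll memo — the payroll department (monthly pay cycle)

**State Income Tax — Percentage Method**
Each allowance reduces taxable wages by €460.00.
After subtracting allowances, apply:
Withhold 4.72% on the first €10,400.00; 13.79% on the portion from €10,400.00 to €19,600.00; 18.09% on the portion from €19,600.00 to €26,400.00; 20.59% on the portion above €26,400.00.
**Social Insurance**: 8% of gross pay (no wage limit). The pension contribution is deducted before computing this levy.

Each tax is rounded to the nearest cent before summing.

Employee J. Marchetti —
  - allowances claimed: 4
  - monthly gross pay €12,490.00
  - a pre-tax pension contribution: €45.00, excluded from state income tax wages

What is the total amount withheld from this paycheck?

State Income Tax: taxable = €12,490.00 − €45.00 − 4×€460.00 = €10,605.00
  €490.88 + 13.79% × (€10,605.00 − €10,400.00) = €490.88 + 13.79% × €205.00 = €519.15
Social Insurance: 8% × €12,445.00 = €995.60
Total: €519.15 + €995.60 = €1,514.75

€1,514.75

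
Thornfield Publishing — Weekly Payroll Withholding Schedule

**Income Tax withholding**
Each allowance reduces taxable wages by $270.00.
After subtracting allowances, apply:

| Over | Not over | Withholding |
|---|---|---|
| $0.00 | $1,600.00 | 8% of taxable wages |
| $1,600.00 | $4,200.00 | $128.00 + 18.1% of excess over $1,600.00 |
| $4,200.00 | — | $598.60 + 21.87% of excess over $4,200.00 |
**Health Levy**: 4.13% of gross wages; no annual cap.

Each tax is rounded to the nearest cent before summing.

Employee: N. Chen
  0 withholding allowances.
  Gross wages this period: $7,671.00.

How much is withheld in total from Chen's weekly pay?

$1,674.52

Income Tax: taxable = $7,671.00
  $598.60 + 21.87% × ($7,671.00 − $4,200.00) = $598.60 + 21.87% × $3,471.00 = $1,357.71
Health Levy: 4.13% × $7,671.00 = $316.81
Total: $1,357.71 + $316.81 = $1,674.52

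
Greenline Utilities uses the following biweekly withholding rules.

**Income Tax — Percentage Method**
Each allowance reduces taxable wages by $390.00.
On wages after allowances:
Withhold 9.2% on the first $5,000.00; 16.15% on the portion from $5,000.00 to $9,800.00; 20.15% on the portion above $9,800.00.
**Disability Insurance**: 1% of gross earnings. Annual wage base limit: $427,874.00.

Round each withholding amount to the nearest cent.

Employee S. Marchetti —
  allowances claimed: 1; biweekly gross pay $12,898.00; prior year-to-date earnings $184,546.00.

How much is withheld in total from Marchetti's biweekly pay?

Income Tax: taxable = $12,898.00 − 1×$390.00 = $12,508.00
  $1,235.20 + 20.15% × ($12,508.00 − $9,800.00) = $1,235.20 + 20.15% × $2,708.00 = $1,780.86
Disability Insurance: 1% × $12,898.00 = $128.98
Total: $1,780.86 + $128.98 = $1,909.84

$1,909.84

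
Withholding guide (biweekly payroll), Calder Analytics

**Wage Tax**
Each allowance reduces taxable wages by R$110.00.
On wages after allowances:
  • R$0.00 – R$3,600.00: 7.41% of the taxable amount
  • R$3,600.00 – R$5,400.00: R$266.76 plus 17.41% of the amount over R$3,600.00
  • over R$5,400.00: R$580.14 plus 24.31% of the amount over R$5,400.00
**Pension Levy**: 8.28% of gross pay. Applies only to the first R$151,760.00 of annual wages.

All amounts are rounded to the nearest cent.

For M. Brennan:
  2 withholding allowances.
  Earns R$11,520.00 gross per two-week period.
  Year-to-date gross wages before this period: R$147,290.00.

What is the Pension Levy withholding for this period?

Pension Levy: cap R$151,760.00 − YTD R$147,290.00 = R$4,470.00 subject; 8.28% × R$4,470.00 = R$370.12

R$370.12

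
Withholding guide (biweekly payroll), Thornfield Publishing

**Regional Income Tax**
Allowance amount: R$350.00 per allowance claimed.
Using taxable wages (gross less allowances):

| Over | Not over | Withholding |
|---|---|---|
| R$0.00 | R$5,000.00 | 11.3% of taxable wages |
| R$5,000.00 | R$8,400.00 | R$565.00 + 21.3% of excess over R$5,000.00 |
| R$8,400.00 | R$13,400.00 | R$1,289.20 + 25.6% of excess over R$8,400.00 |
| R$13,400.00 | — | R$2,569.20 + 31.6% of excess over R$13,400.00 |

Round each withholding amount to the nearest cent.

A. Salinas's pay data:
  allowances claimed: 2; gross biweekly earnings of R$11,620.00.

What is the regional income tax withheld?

Regional Income Tax: taxable = R$11,620.00 − 2×R$350.00 = R$10,920.00
  R$1,289.20 + 25.6% × (R$10,920.00 − R$8,400.00) = R$1,289.20 + 25.6% × R$2,520.00 = R$1,934.32

R$1,934.32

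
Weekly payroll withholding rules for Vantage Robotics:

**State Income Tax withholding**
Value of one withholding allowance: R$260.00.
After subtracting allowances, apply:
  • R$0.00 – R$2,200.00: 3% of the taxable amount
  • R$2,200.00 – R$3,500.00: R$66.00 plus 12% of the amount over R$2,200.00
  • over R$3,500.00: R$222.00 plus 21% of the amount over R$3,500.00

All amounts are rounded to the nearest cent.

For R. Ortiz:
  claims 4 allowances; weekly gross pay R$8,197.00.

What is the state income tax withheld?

State Income Tax: taxable = R$8,197.00 − 4×R$260.00 = R$7,157.00
  R$222.00 + 21% × (R$7,157.00 − R$3,500.00) = R$222.00 + 21% × R$3,657.00 = R$989.97

R$989.97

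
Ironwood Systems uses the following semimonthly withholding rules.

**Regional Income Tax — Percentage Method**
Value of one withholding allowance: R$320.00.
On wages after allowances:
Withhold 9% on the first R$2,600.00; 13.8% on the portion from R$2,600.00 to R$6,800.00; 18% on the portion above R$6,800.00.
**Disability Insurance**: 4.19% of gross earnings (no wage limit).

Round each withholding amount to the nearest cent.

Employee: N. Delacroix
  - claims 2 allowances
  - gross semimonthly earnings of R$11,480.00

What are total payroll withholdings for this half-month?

R$2,021.81

Regional Income Tax: taxable = R$11,480.00 − 2×R$320.00 = R$10,840.00
  R$813.60 + 18% × (R$10,840.00 − R$6,800.00) = R$813.60 + 18% × R$4,040.00 = R$1,540.80
Disability Insurance: 4.19% × R$11,480.00 = R$481.01
Total: R$1,540.80 + R$481.01 = R$2,021.81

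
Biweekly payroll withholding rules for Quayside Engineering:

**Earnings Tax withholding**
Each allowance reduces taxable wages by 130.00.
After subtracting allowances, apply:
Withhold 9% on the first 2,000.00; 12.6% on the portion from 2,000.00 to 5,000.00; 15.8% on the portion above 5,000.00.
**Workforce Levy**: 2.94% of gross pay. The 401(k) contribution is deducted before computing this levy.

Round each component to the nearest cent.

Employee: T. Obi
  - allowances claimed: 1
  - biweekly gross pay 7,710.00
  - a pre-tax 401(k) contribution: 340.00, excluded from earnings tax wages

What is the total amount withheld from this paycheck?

Earnings Tax: taxable = 7,710.00 − 340.00 − 1×130.00 = 7,240.00
  558.00 + 15.8% × (7,240.00 − 5,000.00) = 558.00 + 15.8% × 2,240.00 = 911.92
Workforce Levy: 2.94% × 7,370.00 = 216.68
Total: 911.92 + 216.68 = 1,128.60

1,128.60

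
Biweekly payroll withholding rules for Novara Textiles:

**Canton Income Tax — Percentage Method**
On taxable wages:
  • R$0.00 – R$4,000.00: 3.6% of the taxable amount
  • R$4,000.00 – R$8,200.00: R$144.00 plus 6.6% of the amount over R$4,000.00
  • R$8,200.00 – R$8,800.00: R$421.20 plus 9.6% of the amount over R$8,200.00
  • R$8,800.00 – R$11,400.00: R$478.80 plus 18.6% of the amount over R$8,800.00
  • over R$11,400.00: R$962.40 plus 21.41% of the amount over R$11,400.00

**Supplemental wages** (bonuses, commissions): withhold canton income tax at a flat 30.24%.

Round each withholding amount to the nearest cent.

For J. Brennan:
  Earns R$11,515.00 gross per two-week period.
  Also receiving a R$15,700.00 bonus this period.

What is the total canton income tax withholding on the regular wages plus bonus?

Canton Income Tax: taxable = R$11,515.00
  R$962.40 + 21.41% × (R$11,515.00 − R$11,400.00) = R$962.40 + 21.41% × R$115.00 = R$987.02
Supplemental (30.24% flat on bonus): 30.24% × R$15,700.00 = R$4,747.68
Total canton income tax: R$987.02 + R$4,747.68 = R$5,734.70

R$5,734.70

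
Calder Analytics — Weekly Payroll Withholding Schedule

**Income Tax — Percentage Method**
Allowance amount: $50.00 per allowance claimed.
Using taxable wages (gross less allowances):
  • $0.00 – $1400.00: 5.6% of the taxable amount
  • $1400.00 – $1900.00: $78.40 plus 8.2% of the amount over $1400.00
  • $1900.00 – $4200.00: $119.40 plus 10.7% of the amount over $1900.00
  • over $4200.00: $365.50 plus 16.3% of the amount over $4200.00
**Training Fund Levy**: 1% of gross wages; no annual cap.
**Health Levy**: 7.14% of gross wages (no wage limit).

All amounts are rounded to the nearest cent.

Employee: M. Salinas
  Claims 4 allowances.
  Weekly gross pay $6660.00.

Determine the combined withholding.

$1276.00

Income Tax: taxable = $6660.00 − 4×$50.00 = $6460.00
  $365.50 + 16.3% × ($6460.00 − $4200.00) = $365.50 + 16.3% × $2260.00 = $733.88
Training Fund Levy: 1% × $6660.00 = $66.60
Health Levy: 7.14% × $6660.00 = $475.52
Total: $733.88 + $66.60 + $475.52 = $1276.00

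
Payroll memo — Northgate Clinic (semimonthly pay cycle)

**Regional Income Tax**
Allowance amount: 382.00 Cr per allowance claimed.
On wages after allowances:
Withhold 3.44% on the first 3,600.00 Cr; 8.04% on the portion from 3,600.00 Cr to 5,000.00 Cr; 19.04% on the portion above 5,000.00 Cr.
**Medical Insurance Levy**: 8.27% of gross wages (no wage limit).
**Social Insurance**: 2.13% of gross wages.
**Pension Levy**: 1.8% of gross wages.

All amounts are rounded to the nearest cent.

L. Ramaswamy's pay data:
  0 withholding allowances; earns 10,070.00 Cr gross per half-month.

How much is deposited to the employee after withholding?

Regional Income Tax: taxable = 10,070.00 Cr
  236.40 Cr + 19.04% × (10,070.00 Cr − 5,000.00 Cr) = 236.40 Cr + 19.04% × 5,070.00 Cr = 1,201.73 Cr
Medical Insurance Levy: 8.27% × 10,070.00 Cr = 832.79 Cr
Social Insurance: 2.13% × 10,070.00 Cr = 214.49 Cr
Pension Levy: 1.8% × 10,070.00 Cr = 181.26 Cr
Total withheld: 1,201.73 Cr + 832.79 Cr + 214.49 Cr + 181.26 Cr = 2,430.27 Cr
Net pay: 10,070.00 Cr − 2,430.27 Cr = 7,639.73 Cr

7,639.73 Cr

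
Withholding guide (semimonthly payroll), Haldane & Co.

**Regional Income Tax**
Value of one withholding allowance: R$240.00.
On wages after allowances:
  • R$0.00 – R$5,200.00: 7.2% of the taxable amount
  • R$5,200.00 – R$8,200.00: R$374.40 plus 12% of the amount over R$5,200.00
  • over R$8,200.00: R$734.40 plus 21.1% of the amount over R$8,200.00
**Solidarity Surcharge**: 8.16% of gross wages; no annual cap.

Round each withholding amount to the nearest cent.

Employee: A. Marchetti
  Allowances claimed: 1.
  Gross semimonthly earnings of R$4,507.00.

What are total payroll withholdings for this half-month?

R$674.99

Regional Income Tax: taxable = R$4,507.00 − 1×R$240.00 = R$4,267.00
  7.2% × R$4,267.00 = R$307.22
Solidarity Surcharge: 8.16% × R$4,507.00 = R$367.77
Total: R$307.22 + R$367.77 = R$674.99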